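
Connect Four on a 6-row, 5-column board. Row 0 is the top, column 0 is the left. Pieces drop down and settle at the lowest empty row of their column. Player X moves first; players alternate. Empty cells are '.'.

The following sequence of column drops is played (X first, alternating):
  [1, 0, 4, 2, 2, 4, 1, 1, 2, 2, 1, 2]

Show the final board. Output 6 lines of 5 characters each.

Answer: .....
..O..
.XO..
.OX..
.XX.O
OXO.X

Derivation:
Move 1: X drops in col 1, lands at row 5
Move 2: O drops in col 0, lands at row 5
Move 3: X drops in col 4, lands at row 5
Move 4: O drops in col 2, lands at row 5
Move 5: X drops in col 2, lands at row 4
Move 6: O drops in col 4, lands at row 4
Move 7: X drops in col 1, lands at row 4
Move 8: O drops in col 1, lands at row 3
Move 9: X drops in col 2, lands at row 3
Move 10: O drops in col 2, lands at row 2
Move 11: X drops in col 1, lands at row 2
Move 12: O drops in col 2, lands at row 1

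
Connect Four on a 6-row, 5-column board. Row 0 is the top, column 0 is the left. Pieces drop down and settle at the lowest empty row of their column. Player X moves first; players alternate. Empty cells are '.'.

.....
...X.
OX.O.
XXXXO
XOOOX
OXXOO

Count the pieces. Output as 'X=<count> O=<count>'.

X=10 O=9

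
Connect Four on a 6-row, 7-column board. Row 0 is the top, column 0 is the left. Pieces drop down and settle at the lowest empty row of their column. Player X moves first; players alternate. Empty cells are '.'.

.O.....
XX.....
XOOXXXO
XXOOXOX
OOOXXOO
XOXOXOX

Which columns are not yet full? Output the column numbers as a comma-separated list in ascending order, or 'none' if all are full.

col 0: top cell = '.' → open
col 1: top cell = 'O' → FULL
col 2: top cell = '.' → open
col 3: top cell = '.' → open
col 4: top cell = '.' → open
col 5: top cell = '.' → open
col 6: top cell = '.' → open

Answer: 0,2,3,4,5,6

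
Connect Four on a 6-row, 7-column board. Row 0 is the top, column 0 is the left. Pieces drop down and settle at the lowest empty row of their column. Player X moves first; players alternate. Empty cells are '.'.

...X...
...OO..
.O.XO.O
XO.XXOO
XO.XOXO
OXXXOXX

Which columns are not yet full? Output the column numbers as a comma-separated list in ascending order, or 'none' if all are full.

Answer: 0,1,2,4,5,6

Derivation:
col 0: top cell = '.' → open
col 1: top cell = '.' → open
col 2: top cell = '.' → open
col 3: top cell = 'X' → FULL
col 4: top cell = '.' → open
col 5: top cell = '.' → open
col 6: top cell = '.' → open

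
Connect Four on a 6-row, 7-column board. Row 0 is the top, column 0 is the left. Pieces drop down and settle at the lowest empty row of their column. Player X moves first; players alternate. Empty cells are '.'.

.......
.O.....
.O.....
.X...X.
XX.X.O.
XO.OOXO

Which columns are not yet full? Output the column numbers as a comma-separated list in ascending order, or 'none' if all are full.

Answer: 0,1,2,3,4,5,6

Derivation:
col 0: top cell = '.' → open
col 1: top cell = '.' → open
col 2: top cell = '.' → open
col 3: top cell = '.' → open
col 4: top cell = '.' → open
col 5: top cell = '.' → open
col 6: top cell = '.' → open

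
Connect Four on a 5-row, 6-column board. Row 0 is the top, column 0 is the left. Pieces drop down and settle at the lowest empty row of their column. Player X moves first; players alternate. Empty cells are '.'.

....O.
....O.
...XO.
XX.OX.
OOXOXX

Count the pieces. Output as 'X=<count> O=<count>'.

X=7 O=7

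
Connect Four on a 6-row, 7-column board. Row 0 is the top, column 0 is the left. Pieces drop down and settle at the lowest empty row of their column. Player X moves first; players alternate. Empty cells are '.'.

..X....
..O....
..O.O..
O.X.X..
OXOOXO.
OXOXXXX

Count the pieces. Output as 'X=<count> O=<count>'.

X=10 O=10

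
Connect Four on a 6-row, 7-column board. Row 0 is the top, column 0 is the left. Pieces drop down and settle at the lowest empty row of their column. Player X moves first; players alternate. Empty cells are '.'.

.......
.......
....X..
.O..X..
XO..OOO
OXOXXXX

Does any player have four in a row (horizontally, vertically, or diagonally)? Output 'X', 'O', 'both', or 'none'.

X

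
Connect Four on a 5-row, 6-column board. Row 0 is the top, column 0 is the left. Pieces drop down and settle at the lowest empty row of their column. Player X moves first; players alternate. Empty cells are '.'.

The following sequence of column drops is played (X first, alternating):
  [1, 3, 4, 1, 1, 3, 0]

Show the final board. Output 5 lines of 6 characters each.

Answer: ......
......
.X....
.O.O..
XX.OX.

Derivation:
Move 1: X drops in col 1, lands at row 4
Move 2: O drops in col 3, lands at row 4
Move 3: X drops in col 4, lands at row 4
Move 4: O drops in col 1, lands at row 3
Move 5: X drops in col 1, lands at row 2
Move 6: O drops in col 3, lands at row 3
Move 7: X drops in col 0, lands at row 4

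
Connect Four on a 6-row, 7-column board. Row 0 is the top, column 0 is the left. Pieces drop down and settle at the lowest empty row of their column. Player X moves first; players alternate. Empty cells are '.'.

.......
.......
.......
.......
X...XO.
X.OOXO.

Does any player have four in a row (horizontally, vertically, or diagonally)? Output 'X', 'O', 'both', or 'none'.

none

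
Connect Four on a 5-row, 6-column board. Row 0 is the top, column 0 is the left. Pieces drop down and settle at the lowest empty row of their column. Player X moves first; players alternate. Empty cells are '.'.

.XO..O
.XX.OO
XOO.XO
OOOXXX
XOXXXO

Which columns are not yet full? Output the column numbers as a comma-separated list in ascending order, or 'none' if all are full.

col 0: top cell = '.' → open
col 1: top cell = 'X' → FULL
col 2: top cell = 'O' → FULL
col 3: top cell = '.' → open
col 4: top cell = '.' → open
col 5: top cell = 'O' → FULL

Answer: 0,3,4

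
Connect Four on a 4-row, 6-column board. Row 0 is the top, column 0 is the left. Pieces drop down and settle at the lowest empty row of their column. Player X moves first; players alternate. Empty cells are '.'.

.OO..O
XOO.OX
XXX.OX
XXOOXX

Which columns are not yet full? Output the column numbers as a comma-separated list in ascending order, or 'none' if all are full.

Answer: 0,3,4

Derivation:
col 0: top cell = '.' → open
col 1: top cell = 'O' → FULL
col 2: top cell = 'O' → FULL
col 3: top cell = '.' → open
col 4: top cell = '.' → open
col 5: top cell = 'O' → FULL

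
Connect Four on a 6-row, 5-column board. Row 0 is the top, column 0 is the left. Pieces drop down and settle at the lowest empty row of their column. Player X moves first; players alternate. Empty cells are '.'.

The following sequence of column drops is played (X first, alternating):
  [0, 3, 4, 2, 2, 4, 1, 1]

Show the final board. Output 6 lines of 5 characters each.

Answer: .....
.....
.....
.....
.OX.O
XXOOX

Derivation:
Move 1: X drops in col 0, lands at row 5
Move 2: O drops in col 3, lands at row 5
Move 3: X drops in col 4, lands at row 5
Move 4: O drops in col 2, lands at row 5
Move 5: X drops in col 2, lands at row 4
Move 6: O drops in col 4, lands at row 4
Move 7: X drops in col 1, lands at row 5
Move 8: O drops in col 1, lands at row 4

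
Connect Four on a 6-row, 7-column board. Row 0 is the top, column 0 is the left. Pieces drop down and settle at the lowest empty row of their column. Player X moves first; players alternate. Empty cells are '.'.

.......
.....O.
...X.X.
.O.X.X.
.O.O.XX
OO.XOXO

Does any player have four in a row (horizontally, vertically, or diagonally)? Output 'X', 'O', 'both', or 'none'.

X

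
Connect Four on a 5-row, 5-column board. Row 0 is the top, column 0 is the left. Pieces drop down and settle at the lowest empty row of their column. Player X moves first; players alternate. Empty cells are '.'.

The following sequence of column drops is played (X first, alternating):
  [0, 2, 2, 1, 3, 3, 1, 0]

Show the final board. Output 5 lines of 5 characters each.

Move 1: X drops in col 0, lands at row 4
Move 2: O drops in col 2, lands at row 4
Move 3: X drops in col 2, lands at row 3
Move 4: O drops in col 1, lands at row 4
Move 5: X drops in col 3, lands at row 4
Move 6: O drops in col 3, lands at row 3
Move 7: X drops in col 1, lands at row 3
Move 8: O drops in col 0, lands at row 3

Answer: .....
.....
.....
OXXO.
XOOX.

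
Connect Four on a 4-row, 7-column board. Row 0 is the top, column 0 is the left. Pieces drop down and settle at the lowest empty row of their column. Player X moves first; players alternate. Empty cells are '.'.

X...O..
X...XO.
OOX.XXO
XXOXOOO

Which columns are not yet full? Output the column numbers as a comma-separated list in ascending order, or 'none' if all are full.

col 0: top cell = 'X' → FULL
col 1: top cell = '.' → open
col 2: top cell = '.' → open
col 3: top cell = '.' → open
col 4: top cell = 'O' → FULL
col 5: top cell = '.' → open
col 6: top cell = '.' → open

Answer: 1,2,3,5,6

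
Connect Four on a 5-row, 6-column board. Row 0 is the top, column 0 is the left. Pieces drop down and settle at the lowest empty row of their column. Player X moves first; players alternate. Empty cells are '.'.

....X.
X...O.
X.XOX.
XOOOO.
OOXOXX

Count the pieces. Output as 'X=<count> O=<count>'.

X=9 O=9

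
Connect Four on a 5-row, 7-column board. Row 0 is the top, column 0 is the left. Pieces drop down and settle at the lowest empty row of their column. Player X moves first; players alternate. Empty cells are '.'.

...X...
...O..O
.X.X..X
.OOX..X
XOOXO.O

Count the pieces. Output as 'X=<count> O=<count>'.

X=8 O=8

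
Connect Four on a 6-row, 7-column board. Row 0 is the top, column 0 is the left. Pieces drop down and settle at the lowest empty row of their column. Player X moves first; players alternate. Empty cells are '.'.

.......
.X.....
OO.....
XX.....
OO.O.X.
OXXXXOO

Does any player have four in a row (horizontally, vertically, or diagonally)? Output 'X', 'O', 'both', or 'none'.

X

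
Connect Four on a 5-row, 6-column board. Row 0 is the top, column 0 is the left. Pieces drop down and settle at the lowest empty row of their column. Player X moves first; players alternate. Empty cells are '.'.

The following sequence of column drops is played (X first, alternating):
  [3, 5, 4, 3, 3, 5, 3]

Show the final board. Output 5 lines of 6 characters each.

Answer: ......
...X..
...X..
...O.O
...XXO

Derivation:
Move 1: X drops in col 3, lands at row 4
Move 2: O drops in col 5, lands at row 4
Move 3: X drops in col 4, lands at row 4
Move 4: O drops in col 3, lands at row 3
Move 5: X drops in col 3, lands at row 2
Move 6: O drops in col 5, lands at row 3
Move 7: X drops in col 3, lands at row 1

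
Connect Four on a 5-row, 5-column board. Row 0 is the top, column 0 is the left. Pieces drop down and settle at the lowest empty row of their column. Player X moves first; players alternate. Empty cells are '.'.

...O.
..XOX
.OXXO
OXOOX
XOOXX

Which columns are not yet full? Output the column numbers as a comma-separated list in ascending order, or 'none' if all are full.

col 0: top cell = '.' → open
col 1: top cell = '.' → open
col 2: top cell = '.' → open
col 3: top cell = 'O' → FULL
col 4: top cell = '.' → open

Answer: 0,1,2,4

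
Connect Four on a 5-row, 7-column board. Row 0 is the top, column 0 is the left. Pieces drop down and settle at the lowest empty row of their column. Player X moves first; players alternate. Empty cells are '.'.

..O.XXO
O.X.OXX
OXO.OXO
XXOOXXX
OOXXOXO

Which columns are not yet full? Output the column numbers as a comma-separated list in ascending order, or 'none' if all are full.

col 0: top cell = '.' → open
col 1: top cell = '.' → open
col 2: top cell = 'O' → FULL
col 3: top cell = '.' → open
col 4: top cell = 'X' → FULL
col 5: top cell = 'X' → FULL
col 6: top cell = 'O' → FULL

Answer: 0,1,3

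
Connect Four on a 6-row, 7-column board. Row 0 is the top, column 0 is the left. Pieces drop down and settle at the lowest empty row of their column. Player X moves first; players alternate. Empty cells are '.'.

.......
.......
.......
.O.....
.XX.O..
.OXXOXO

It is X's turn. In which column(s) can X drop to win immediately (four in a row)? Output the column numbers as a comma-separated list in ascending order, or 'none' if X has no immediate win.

Answer: none

Derivation:
col 0: drop X → no win
col 1: drop X → no win
col 2: drop X → no win
col 3: drop X → no win
col 4: drop X → no win
col 5: drop X → no win
col 6: drop X → no win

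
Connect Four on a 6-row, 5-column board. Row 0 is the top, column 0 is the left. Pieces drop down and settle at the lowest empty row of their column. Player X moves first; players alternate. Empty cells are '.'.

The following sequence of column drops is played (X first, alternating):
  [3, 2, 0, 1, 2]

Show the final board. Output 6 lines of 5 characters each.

Answer: .....
.....
.....
.....
..X..
XOOX.

Derivation:
Move 1: X drops in col 3, lands at row 5
Move 2: O drops in col 2, lands at row 5
Move 3: X drops in col 0, lands at row 5
Move 4: O drops in col 1, lands at row 5
Move 5: X drops in col 2, lands at row 4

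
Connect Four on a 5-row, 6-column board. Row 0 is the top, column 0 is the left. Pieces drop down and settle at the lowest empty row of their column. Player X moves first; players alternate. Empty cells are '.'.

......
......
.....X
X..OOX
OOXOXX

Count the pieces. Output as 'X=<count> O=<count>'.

X=6 O=5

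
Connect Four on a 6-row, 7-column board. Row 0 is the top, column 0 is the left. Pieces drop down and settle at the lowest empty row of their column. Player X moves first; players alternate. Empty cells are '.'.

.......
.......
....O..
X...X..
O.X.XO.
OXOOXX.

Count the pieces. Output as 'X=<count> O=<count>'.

X=7 O=6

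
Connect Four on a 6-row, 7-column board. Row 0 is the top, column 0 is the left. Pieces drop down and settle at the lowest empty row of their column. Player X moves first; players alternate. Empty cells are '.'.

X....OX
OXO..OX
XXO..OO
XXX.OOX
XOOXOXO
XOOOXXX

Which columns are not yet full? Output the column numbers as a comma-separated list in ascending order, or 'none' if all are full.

col 0: top cell = 'X' → FULL
col 1: top cell = '.' → open
col 2: top cell = '.' → open
col 3: top cell = '.' → open
col 4: top cell = '.' → open
col 5: top cell = 'O' → FULL
col 6: top cell = 'X' → FULL

Answer: 1,2,3,4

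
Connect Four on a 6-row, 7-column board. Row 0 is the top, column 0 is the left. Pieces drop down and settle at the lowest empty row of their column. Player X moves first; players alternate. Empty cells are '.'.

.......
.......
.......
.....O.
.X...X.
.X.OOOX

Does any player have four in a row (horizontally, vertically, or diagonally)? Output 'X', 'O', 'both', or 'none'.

none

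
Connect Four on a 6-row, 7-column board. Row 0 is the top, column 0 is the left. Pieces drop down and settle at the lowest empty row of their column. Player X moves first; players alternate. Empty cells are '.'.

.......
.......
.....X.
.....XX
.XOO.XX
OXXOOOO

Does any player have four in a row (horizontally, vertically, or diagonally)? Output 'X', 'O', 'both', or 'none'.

O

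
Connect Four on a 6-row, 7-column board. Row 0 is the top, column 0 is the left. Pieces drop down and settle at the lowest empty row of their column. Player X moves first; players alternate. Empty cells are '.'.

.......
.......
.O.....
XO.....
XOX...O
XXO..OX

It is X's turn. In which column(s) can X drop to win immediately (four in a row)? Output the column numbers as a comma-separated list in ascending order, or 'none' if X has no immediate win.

col 0: drop X → WIN!
col 1: drop X → no win
col 2: drop X → no win
col 3: drop X → no win
col 4: drop X → no win
col 5: drop X → no win
col 6: drop X → no win

Answer: 0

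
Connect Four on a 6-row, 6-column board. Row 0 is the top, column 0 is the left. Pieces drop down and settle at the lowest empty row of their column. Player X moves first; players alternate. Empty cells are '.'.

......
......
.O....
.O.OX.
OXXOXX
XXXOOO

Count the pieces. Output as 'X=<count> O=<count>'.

X=8 O=8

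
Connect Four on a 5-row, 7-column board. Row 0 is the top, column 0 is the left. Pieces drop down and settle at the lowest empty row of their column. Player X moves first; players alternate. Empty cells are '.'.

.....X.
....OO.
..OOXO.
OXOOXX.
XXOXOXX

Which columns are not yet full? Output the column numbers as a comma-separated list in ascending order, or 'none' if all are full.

Answer: 0,1,2,3,4,6

Derivation:
col 0: top cell = '.' → open
col 1: top cell = '.' → open
col 2: top cell = '.' → open
col 3: top cell = '.' → open
col 4: top cell = '.' → open
col 5: top cell = 'X' → FULL
col 6: top cell = '.' → open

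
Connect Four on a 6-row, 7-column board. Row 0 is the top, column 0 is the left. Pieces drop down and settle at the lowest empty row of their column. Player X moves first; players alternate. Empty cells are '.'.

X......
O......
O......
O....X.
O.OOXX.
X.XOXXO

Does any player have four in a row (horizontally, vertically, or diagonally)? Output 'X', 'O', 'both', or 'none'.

O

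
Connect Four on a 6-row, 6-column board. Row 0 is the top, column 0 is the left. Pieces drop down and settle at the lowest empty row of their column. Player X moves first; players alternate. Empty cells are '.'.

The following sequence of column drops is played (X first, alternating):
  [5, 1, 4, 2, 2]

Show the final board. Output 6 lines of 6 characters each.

Move 1: X drops in col 5, lands at row 5
Move 2: O drops in col 1, lands at row 5
Move 3: X drops in col 4, lands at row 5
Move 4: O drops in col 2, lands at row 5
Move 5: X drops in col 2, lands at row 4

Answer: ......
......
......
......
..X...
.OO.XX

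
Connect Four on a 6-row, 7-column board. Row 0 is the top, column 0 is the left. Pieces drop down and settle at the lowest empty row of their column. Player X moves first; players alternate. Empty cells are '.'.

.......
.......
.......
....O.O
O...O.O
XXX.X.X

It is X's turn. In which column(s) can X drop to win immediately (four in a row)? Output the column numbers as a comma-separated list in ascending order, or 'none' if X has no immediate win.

col 0: drop X → no win
col 1: drop X → no win
col 2: drop X → no win
col 3: drop X → WIN!
col 4: drop X → no win
col 5: drop X → no win
col 6: drop X → no win

Answer: 3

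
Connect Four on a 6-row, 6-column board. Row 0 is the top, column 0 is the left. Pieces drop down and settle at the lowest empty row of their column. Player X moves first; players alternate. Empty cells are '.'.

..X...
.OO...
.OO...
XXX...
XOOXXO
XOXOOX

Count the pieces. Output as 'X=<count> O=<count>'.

X=10 O=10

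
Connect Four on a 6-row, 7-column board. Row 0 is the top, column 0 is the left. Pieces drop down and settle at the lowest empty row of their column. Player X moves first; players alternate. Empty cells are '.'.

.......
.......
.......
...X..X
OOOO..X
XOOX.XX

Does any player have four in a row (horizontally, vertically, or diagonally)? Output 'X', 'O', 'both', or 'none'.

O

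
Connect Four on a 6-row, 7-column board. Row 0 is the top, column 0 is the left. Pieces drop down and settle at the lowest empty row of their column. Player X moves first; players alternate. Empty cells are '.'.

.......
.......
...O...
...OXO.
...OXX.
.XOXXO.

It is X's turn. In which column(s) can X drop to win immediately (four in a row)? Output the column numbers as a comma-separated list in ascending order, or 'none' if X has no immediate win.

col 0: drop X → no win
col 1: drop X → no win
col 2: drop X → no win
col 3: drop X → no win
col 4: drop X → WIN!
col 5: drop X → no win
col 6: drop X → no win

Answer: 4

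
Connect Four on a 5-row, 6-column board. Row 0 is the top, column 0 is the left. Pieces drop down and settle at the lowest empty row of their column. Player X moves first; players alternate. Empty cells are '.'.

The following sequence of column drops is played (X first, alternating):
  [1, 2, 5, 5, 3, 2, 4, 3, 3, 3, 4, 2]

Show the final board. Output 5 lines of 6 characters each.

Move 1: X drops in col 1, lands at row 4
Move 2: O drops in col 2, lands at row 4
Move 3: X drops in col 5, lands at row 4
Move 4: O drops in col 5, lands at row 3
Move 5: X drops in col 3, lands at row 4
Move 6: O drops in col 2, lands at row 3
Move 7: X drops in col 4, lands at row 4
Move 8: O drops in col 3, lands at row 3
Move 9: X drops in col 3, lands at row 2
Move 10: O drops in col 3, lands at row 1
Move 11: X drops in col 4, lands at row 3
Move 12: O drops in col 2, lands at row 2

Answer: ......
...O..
..OX..
..OOXO
.XOXXX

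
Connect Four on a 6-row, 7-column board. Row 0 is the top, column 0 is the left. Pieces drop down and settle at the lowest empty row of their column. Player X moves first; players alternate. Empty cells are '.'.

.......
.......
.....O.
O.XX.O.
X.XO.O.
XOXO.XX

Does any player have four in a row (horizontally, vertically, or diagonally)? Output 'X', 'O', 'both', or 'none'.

none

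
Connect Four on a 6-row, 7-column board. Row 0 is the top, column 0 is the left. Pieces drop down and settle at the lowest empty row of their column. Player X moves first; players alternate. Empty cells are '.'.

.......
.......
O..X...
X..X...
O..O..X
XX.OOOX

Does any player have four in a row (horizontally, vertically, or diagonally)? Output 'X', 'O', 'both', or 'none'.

none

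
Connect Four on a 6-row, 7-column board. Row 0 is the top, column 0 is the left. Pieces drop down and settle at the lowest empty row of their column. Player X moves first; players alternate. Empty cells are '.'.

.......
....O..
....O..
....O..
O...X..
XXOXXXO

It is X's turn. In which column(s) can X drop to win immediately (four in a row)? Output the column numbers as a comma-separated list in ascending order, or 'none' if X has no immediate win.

Answer: none

Derivation:
col 0: drop X → no win
col 1: drop X → no win
col 2: drop X → no win
col 3: drop X → no win
col 4: drop X → no win
col 5: drop X → no win
col 6: drop X → no win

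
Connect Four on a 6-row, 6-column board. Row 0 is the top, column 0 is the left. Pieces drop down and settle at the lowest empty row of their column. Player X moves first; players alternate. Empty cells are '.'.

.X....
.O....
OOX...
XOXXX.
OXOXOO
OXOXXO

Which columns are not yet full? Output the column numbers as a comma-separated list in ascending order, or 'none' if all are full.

col 0: top cell = '.' → open
col 1: top cell = 'X' → FULL
col 2: top cell = '.' → open
col 3: top cell = '.' → open
col 4: top cell = '.' → open
col 5: top cell = '.' → open

Answer: 0,2,3,4,5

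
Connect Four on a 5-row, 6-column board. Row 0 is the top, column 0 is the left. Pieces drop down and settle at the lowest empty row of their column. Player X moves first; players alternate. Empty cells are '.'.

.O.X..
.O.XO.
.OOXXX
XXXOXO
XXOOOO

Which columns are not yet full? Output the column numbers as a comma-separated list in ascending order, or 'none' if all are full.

col 0: top cell = '.' → open
col 1: top cell = 'O' → FULL
col 2: top cell = '.' → open
col 3: top cell = 'X' → FULL
col 4: top cell = '.' → open
col 5: top cell = '.' → open

Answer: 0,2,4,5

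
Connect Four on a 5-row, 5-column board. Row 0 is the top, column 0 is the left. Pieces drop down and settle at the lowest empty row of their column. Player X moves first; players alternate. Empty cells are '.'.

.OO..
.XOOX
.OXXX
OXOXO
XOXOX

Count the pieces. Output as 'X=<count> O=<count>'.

X=10 O=10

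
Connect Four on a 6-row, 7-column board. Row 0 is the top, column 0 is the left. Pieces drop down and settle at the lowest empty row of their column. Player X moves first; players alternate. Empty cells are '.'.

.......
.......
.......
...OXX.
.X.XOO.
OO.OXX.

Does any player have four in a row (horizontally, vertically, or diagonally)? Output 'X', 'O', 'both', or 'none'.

none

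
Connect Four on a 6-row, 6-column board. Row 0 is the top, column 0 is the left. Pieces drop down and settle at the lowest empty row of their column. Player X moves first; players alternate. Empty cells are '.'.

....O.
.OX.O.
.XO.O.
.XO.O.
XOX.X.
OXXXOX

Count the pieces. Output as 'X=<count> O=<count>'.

X=10 O=10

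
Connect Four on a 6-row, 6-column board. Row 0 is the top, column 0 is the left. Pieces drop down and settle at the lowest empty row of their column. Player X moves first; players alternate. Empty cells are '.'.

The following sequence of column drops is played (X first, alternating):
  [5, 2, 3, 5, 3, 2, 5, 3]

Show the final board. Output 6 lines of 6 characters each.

Answer: ......
......
......
...O.X
..OX.O
..OX.X

Derivation:
Move 1: X drops in col 5, lands at row 5
Move 2: O drops in col 2, lands at row 5
Move 3: X drops in col 3, lands at row 5
Move 4: O drops in col 5, lands at row 4
Move 5: X drops in col 3, lands at row 4
Move 6: O drops in col 2, lands at row 4
Move 7: X drops in col 5, lands at row 3
Move 8: O drops in col 3, lands at row 3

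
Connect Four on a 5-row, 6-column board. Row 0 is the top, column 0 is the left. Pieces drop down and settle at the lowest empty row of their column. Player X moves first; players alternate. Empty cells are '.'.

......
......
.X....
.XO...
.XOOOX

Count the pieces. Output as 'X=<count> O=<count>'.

X=4 O=4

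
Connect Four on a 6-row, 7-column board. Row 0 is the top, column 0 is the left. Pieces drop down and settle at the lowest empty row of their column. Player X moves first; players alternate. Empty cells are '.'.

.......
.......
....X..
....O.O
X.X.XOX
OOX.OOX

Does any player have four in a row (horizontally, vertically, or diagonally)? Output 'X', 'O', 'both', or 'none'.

none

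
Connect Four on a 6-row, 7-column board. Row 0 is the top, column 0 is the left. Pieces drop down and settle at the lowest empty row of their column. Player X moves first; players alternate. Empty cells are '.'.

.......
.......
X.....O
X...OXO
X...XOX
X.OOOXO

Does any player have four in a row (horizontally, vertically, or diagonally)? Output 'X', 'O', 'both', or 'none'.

X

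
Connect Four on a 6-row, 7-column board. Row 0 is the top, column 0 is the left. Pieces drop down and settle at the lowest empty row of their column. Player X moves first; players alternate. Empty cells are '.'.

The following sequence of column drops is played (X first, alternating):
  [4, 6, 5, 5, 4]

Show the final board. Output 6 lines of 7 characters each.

Answer: .......
.......
.......
.......
....XO.
....XXO

Derivation:
Move 1: X drops in col 4, lands at row 5
Move 2: O drops in col 6, lands at row 5
Move 3: X drops in col 5, lands at row 5
Move 4: O drops in col 5, lands at row 4
Move 5: X drops in col 4, lands at row 4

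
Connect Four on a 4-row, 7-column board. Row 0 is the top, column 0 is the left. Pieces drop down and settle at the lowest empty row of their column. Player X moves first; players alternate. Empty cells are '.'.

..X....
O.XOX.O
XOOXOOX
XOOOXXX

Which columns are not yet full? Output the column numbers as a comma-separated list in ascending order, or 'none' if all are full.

col 0: top cell = '.' → open
col 1: top cell = '.' → open
col 2: top cell = 'X' → FULL
col 3: top cell = '.' → open
col 4: top cell = '.' → open
col 5: top cell = '.' → open
col 6: top cell = '.' → open

Answer: 0,1,3,4,5,6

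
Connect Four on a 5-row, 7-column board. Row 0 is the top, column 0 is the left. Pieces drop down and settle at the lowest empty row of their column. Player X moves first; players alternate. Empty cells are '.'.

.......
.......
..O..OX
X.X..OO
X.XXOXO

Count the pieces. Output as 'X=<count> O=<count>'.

X=7 O=6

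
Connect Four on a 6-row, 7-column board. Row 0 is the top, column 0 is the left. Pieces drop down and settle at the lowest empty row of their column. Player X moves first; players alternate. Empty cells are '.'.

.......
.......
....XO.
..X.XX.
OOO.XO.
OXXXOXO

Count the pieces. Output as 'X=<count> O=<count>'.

X=9 O=8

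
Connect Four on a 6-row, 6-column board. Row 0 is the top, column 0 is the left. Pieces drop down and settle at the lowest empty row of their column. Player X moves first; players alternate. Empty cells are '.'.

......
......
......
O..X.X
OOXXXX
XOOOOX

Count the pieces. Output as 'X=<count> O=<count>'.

X=8 O=7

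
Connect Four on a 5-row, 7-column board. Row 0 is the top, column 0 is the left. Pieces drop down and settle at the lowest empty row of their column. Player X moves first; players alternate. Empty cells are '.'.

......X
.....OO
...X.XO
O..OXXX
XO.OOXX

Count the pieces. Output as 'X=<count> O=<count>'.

X=9 O=8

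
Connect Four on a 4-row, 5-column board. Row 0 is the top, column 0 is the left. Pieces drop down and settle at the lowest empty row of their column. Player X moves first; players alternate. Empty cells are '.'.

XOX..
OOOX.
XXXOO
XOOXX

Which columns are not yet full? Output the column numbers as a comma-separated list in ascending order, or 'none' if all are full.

col 0: top cell = 'X' → FULL
col 1: top cell = 'O' → FULL
col 2: top cell = 'X' → FULL
col 3: top cell = '.' → open
col 4: top cell = '.' → open

Answer: 3,4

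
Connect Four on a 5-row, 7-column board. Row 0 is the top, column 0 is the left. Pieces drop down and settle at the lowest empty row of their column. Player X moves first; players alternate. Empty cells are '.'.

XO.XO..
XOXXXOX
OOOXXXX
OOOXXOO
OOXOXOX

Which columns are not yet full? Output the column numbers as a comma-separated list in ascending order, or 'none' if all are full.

col 0: top cell = 'X' → FULL
col 1: top cell = 'O' → FULL
col 2: top cell = '.' → open
col 3: top cell = 'X' → FULL
col 4: top cell = 'O' → FULL
col 5: top cell = '.' → open
col 6: top cell = '.' → open

Answer: 2,5,6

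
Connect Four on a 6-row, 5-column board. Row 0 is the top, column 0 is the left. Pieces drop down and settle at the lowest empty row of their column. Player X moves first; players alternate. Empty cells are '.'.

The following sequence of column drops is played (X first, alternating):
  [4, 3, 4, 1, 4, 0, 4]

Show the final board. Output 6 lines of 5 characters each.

Move 1: X drops in col 4, lands at row 5
Move 2: O drops in col 3, lands at row 5
Move 3: X drops in col 4, lands at row 4
Move 4: O drops in col 1, lands at row 5
Move 5: X drops in col 4, lands at row 3
Move 6: O drops in col 0, lands at row 5
Move 7: X drops in col 4, lands at row 2

Answer: .....
.....
....X
....X
....X
OO.OX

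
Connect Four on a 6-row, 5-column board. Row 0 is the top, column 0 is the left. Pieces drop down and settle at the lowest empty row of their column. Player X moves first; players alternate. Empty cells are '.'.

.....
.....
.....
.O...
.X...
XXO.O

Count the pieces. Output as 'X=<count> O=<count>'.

X=3 O=3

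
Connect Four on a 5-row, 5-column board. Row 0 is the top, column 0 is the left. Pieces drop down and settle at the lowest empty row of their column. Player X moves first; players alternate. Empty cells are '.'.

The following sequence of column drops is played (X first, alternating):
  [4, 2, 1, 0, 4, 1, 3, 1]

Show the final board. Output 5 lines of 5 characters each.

Answer: .....
.....
.O...
.O..X
OXOXX

Derivation:
Move 1: X drops in col 4, lands at row 4
Move 2: O drops in col 2, lands at row 4
Move 3: X drops in col 1, lands at row 4
Move 4: O drops in col 0, lands at row 4
Move 5: X drops in col 4, lands at row 3
Move 6: O drops in col 1, lands at row 3
Move 7: X drops in col 3, lands at row 4
Move 8: O drops in col 1, lands at row 2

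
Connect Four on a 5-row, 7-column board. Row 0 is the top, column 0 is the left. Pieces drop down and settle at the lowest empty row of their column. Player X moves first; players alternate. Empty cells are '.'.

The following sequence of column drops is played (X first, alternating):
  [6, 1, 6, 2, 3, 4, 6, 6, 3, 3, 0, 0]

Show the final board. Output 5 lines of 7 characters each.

Answer: .......
......O
...O..X
O..X..X
XOOXO.X

Derivation:
Move 1: X drops in col 6, lands at row 4
Move 2: O drops in col 1, lands at row 4
Move 3: X drops in col 6, lands at row 3
Move 4: O drops in col 2, lands at row 4
Move 5: X drops in col 3, lands at row 4
Move 6: O drops in col 4, lands at row 4
Move 7: X drops in col 6, lands at row 2
Move 8: O drops in col 6, lands at row 1
Move 9: X drops in col 3, lands at row 3
Move 10: O drops in col 3, lands at row 2
Move 11: X drops in col 0, lands at row 4
Move 12: O drops in col 0, lands at row 3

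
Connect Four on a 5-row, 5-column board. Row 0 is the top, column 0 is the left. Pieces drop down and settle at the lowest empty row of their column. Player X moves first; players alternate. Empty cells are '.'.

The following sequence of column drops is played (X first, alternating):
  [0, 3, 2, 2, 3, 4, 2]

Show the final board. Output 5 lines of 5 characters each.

Move 1: X drops in col 0, lands at row 4
Move 2: O drops in col 3, lands at row 4
Move 3: X drops in col 2, lands at row 4
Move 4: O drops in col 2, lands at row 3
Move 5: X drops in col 3, lands at row 3
Move 6: O drops in col 4, lands at row 4
Move 7: X drops in col 2, lands at row 2

Answer: .....
.....
..X..
..OX.
X.XOO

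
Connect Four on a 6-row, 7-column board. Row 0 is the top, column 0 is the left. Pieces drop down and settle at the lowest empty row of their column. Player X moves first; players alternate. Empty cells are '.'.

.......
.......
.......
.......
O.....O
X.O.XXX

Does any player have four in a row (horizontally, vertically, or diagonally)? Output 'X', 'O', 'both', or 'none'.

none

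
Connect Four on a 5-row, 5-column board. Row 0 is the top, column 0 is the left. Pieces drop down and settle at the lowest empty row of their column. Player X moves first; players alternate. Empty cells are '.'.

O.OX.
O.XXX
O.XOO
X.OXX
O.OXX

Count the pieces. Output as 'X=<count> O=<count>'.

X=10 O=9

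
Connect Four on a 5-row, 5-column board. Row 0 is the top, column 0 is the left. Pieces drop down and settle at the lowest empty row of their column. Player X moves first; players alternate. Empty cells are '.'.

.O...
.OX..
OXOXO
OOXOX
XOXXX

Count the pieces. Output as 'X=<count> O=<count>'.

X=9 O=9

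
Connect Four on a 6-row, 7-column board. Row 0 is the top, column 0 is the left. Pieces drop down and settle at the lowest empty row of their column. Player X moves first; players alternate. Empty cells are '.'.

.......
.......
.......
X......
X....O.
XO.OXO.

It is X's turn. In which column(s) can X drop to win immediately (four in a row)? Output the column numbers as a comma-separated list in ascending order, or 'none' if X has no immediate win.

Answer: 0

Derivation:
col 0: drop X → WIN!
col 1: drop X → no win
col 2: drop X → no win
col 3: drop X → no win
col 4: drop X → no win
col 5: drop X → no win
col 6: drop X → no win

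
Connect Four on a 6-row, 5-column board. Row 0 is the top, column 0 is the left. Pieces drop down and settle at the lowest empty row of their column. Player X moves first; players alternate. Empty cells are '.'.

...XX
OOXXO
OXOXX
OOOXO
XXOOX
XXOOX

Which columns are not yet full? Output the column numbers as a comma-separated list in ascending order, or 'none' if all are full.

Answer: 0,1,2

Derivation:
col 0: top cell = '.' → open
col 1: top cell = '.' → open
col 2: top cell = '.' → open
col 3: top cell = 'X' → FULL
col 4: top cell = 'X' → FULL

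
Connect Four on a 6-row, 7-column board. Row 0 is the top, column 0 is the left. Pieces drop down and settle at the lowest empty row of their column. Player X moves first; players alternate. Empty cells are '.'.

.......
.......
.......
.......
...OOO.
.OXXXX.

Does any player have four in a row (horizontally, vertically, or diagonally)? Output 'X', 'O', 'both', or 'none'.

X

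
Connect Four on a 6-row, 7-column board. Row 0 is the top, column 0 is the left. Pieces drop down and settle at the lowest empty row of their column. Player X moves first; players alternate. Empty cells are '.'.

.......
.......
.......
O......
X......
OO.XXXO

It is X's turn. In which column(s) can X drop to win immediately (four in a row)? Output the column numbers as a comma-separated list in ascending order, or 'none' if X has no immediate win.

col 0: drop X → no win
col 1: drop X → no win
col 2: drop X → WIN!
col 3: drop X → no win
col 4: drop X → no win
col 5: drop X → no win
col 6: drop X → no win

Answer: 2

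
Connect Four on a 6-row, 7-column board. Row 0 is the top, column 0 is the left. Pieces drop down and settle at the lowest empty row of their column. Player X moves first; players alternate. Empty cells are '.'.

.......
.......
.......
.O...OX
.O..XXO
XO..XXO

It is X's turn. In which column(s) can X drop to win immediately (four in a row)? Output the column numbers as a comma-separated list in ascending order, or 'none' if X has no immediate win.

col 0: drop X → no win
col 1: drop X → no win
col 2: drop X → no win
col 3: drop X → no win
col 4: drop X → no win
col 5: drop X → no win
col 6: drop X → no win

Answer: none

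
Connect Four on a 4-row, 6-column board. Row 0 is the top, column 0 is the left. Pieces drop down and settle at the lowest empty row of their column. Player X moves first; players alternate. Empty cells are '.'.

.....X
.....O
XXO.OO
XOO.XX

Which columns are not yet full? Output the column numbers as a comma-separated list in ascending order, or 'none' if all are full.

col 0: top cell = '.' → open
col 1: top cell = '.' → open
col 2: top cell = '.' → open
col 3: top cell = '.' → open
col 4: top cell = '.' → open
col 5: top cell = 'X' → FULL

Answer: 0,1,2,3,4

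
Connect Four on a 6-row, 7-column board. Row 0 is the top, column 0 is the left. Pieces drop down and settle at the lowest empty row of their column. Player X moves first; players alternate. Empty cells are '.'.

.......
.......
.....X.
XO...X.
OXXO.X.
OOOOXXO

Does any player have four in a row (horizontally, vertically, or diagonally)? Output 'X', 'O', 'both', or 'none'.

both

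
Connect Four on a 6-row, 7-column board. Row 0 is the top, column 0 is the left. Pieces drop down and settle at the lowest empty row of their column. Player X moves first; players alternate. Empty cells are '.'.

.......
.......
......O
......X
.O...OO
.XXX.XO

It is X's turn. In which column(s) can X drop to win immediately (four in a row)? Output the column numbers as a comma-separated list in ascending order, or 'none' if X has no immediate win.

col 0: drop X → WIN!
col 1: drop X → no win
col 2: drop X → no win
col 3: drop X → no win
col 4: drop X → WIN!
col 5: drop X → no win
col 6: drop X → no win

Answer: 0,4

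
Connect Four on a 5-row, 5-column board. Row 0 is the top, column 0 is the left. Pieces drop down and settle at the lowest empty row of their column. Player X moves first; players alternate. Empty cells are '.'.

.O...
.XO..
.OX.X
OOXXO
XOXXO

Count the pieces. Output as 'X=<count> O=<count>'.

X=8 O=8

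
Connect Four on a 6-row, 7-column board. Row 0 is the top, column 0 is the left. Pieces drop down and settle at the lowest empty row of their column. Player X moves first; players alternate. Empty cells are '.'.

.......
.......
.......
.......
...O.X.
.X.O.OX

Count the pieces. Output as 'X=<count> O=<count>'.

X=3 O=3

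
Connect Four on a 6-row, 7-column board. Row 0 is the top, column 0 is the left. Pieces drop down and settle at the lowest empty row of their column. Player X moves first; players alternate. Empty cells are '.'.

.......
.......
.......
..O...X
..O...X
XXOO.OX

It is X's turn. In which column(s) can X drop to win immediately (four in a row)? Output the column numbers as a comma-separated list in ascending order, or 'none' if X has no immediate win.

col 0: drop X → no win
col 1: drop X → no win
col 2: drop X → no win
col 3: drop X → no win
col 4: drop X → no win
col 5: drop X → no win
col 6: drop X → WIN!

Answer: 6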